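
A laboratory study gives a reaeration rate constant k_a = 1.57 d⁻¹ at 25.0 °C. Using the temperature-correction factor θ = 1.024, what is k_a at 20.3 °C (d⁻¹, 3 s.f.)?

k_a(T₂) = k_a(T₁) · θ^(T₂−T₁) = 1.57 × 1.024^(20.3−25.0)
= 1.57 × 1.024^-4.70 = 1.57 × 0.8945 = 1.404 d⁻¹.

k_a ≈ 1.40 d⁻¹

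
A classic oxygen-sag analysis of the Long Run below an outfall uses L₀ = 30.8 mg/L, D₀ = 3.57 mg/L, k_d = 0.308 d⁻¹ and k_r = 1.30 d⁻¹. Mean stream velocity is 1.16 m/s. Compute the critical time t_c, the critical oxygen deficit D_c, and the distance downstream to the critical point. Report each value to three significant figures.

t_c ≈ 0.981 d; D_c ≈ 5.40 mg/L; x_c ≈ 98.3 km

With k_r/k_d = 4.221 and 1 − D₀(k_r−k_d)/(k_d L₀) = 0.6267,
t_c = ln(4.221 × 0.6267) / (1.30 − 0.308) = ln(2.645) / 0.9920 = 0.9727/0.9920 = 0.9805 d.
D_c = (k_d/k_r) L₀ e^(−k_d t_c) = (0.308/1.30) × 30.8 × e^(−0.308×0.9805) = 0.2369 × 30.8 × 0.7393 = 5.395 mg/L.
x_c = v t_c = 1.16 m/s × 0.9805 d × 86400 s/d = 98270 m ≈ 98.3 km.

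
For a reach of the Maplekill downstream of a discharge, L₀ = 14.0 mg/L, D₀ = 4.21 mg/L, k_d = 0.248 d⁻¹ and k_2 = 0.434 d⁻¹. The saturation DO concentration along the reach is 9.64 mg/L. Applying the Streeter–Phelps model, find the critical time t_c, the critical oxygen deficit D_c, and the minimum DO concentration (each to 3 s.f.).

t_c = [1/(k_2−k_d)] ln[(k_2/k_d)(1 − D₀(k_2−k_d)/(k_d L₀))]
= [1/(0.434−0.248)] ln[(0.434/0.248)(1 − 4.21×0.1860/(0.248×14.0))]
= (1/0.1860) ln[1.750 × 0.7745] = 5.376 × ln(1.355) = 5.376 × 0.3040 = 1.635 d.
D_c = (k_d/k_2) L₀ e^(−k_d t_c) = (0.248/0.434) × 14.0 × e^(−0.248×1.635) = 0.5714 × 14.0 × 0.6667 = 5.334 mg/L.
Minimum DO = C_s − D_c = 9.64 − 5.334 = 4.306 mg/L.

t_c ≈ 1.63 d; D_c ≈ 5.33 mg/L; min DO ≈ 4.31 mg/L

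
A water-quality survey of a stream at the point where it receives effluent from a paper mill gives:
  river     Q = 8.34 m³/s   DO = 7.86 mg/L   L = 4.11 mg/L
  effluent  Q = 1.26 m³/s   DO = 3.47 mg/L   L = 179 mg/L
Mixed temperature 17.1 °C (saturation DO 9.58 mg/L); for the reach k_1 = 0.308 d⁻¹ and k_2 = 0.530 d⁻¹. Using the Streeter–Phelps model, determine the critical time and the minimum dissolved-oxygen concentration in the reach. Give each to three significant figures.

Mixed DO = (8.34×7.86 + 1.26×3.47)/(8.34+1.26) = 69.92/9.600 = 7.284 mg/L.
Mixed L₀ = (8.34×4.11 + 1.26×179)/(9.600) = 259.8/9.600 = 27.06 mg/L.
Initial deficit D₀ = C_s − DO₀ = 9.58 − 7.284 = 2.296 mg/L.
t_c = (1/0.2220) ln[(0.530/0.308)(1 − 2.296×0.2220/(0.308×27.06))] = 4.505 × ln(1.616) = 2.161 d.
D_c = (0.308/0.530) × 27.06 × e^(−0.308×2.161) = 0.5811 × 27.06 × 0.5140 = 8.084 mg/L.
Minimum DO = 9.58 − 8.084 = 1.496 mg/L.

t_c ≈ 2.16 d; minimum DO ≈ 1.50 mg/L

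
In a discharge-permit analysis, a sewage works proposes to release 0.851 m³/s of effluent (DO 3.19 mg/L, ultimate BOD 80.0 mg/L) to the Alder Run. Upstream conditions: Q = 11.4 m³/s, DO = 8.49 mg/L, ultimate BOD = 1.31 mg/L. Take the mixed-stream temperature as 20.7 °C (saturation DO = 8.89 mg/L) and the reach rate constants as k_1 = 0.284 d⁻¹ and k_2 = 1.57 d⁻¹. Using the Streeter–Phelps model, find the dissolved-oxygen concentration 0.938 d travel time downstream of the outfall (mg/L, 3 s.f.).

Mixed DO = (11.4×8.49 + 0.851×3.19)/(11.4+0.851) = 99.50/12.25 = 8.122 mg/L.
Mixed L₀ = (11.4×1.31 + 0.851×80.0)/(12.25) = 83.01/12.25 = 6.776 mg/L.
Initial deficit D₀ = C_s − DO₀ = 8.89 − 8.122 = 0.7682 mg/L.
D(0.938) = [0.284×6.776/(1.57−0.284)](e^(−0.284×0.938) − e^(−1.57×0.938)) + 0.7682 e^(−1.57×0.938)
= 1.496 × (0.7661 − 0.2293) + 0.7682 × 0.2293 = 0.9795 mg/L.
DO = 8.89 − 0.9795 = 7.911 mg/L.

DO ≈ 7.91 mg/L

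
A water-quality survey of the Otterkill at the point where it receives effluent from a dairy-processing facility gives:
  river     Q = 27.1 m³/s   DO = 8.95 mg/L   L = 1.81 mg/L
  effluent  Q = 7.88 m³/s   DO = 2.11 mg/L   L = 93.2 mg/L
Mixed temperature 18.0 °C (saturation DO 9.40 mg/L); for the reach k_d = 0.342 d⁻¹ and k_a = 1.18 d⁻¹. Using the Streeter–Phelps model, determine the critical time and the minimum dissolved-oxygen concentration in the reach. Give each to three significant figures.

Mixed DO = (27.1×8.95 + 7.88×2.11)/(27.1+7.88) = 259.2/34.98 = 7.409 mg/L.
Mixed L₀ = (27.1×1.81 + 7.88×93.2)/(34.98) = 783.5/34.98 = 22.40 mg/L.
Initial deficit D₀ = C_s − DO₀ = 9.40 − 7.409 = 1.991 mg/L.
t_c = (1/0.8380) ln[(1.18/0.342)(1 − 1.991×0.8380/(0.342×22.40))] = 1.193 × ln(2.699) = 1.185 d.
D_c = (0.342/1.18) × 22.40 × e^(−0.342×1.185) = 0.2898 × 22.40 × 0.6669 = 4.329 mg/L.
Minimum DO = 9.40 − 4.329 = 5.071 mg/L.

t_c ≈ 1.18 d; minimum DO ≈ 5.07 mg/L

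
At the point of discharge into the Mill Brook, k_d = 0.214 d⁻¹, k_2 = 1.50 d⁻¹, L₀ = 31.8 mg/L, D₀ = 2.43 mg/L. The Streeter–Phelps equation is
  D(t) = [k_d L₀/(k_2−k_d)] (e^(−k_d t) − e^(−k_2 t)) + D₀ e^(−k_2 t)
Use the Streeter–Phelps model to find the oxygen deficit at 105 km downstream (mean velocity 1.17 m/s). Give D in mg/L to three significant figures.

D ≈ 3.63 mg/L

Travel time t = x/v = 105 km / (1.17 m/s) = 105000 m / 1.17 m/s = 89740 s = 1.039 d.
k_d L₀/(k_2−k_d) = 0.214×31.8/(1.50−0.214) = 6.805/1.286 = 5.292 mg/L.
e^(−k_d t) = e^(−0.214×1.039) = 0.8007; e^(−k_2 t) = e^(−1.50×1.039) = 0.2105.
D = 5.292 × (0.8007 − 0.2105) + 2.43 × 0.2105 = 3.123 + 0.5116 = 3.635 mg/L.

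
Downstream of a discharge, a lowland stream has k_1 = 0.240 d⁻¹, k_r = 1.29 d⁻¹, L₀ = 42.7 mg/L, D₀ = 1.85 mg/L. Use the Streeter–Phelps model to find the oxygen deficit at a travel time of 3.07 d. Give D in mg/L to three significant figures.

k_1 L₀/(k_r−k_1) = 0.240×42.7/(1.29−0.240) = 10.25/1.050 = 9.760 mg/L.
e^(−k_1 t) = e^(−0.240×3.070) = 0.4786; e^(−k_r t) = e^(−1.29×3.070) = 0.01906.
D = 9.760 × (0.4786 − 0.01906) + 1.85 × 0.01906 = 4.486 + 0.03526 = 4.521 mg/L.

D ≈ 4.52 mg/L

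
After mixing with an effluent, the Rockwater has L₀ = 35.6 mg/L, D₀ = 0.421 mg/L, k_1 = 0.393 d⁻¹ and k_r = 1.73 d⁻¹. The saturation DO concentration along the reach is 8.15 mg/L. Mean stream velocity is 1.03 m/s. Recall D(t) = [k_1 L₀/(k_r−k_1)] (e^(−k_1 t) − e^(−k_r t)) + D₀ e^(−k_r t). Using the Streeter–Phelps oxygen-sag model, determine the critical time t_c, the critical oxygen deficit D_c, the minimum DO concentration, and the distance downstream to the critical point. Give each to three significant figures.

At the critical point dD/dt = 0, so k_1 L₀ e^(−k_1 t) = k_r D. Substituting D(t) from the Streeter–Phelps equation and solving for t gives
t_c = ln[(k_r/k_1)(1 − D₀(k_r−k_1)/(k_1 L₀))] / (k_r−k_1).
Here k_r−k_1 = 1.337 d⁻¹ and 1 − D₀(k_r−k_1)/(k_1 L₀) = 1 − 0.421×1.337/(0.393×35.6) = 0.9598, so
t_c = ln(4.402 × 0.9598) / 1.337 = 1.441 / 1.337 = 1.078 d.
D_c = (k_1/k_r) L₀ e^(−k_1 t_c) = (0.393/1.73) × 35.6 × e^(−0.393×1.078) = 0.2272 × 35.6 × 0.6547 = 5.295 mg/L.
Minimum DO = C_s − D_c = 8.15 − 5.295 = 2.855 mg/L.
x_c = v t_c = 1.03 m/s × 1.078 d × 86400 s/d = 95910 m ≈ 95.9 km.

t_c ≈ 1.08 d; D_c ≈ 5.29 mg/L; min DO ≈ 2.86 mg/L; x_c ≈ 95.9 km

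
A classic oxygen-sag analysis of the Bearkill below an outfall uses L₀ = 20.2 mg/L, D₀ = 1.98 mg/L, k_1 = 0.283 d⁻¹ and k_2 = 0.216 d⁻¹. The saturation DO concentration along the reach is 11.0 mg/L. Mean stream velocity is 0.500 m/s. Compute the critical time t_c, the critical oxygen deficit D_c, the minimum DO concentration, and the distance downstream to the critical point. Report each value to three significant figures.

At the critical point dD/dt = 0, so k_1 L₀ e^(−k_1 t) = k_2 D. Substituting D(t) from the Streeter–Phelps equation and solving for t gives
t_c = ln[(k_2/k_1)(1 − D₀(k_2−k_1)/(k_1 L₀))] / (k_2−k_1).
Here k_2−k_1 = -0.06700 d⁻¹ and 1 − D₀(k_2−k_1)/(k_1 L₀) = 1 − 1.98×-0.06700/(0.283×20.2) = 1.023, so
t_c = ln(0.7633 × 1.023) / -0.06700 = -0.2472 / -0.06700 = 3.690 d.
D_c = (k_1/k_2) L₀ e^(−k_1 t_c) = (0.283/0.216) × 20.2 × e^(−0.283×3.690) = 1.310 × 20.2 × 0.3520 = 9.315 mg/L.
Minimum DO = C_s − D_c = 11.0 − 9.315 = 1.685 mg/L.
x_c = v t_c = 0.500 m/s × 3.690 d × 86400 s/d = 159400 m ≈ 159 km.

t_c ≈ 3.69 d; D_c ≈ 9.31 mg/L; min DO ≈ 1.69 mg/L; x_c ≈ 159 km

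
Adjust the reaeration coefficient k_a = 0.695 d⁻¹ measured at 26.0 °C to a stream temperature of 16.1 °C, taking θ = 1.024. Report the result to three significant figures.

k_a(T₂) = k_a(T₁) · θ^(T₂−T₁) = 0.695 × 1.024^(16.1−26.0)
= 0.695 × 1.024^-9.90 = 0.695 × 0.7907 = 0.5496 d⁻¹.

k_a ≈ 0.550 d⁻¹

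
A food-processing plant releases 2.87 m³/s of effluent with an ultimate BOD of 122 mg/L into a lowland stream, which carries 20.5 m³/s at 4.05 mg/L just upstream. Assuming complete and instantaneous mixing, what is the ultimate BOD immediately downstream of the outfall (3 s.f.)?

18.5 mg/L

Flow-weighted mixing: C = (Q_r C_r + Q_w C_w)/(Q_r + Q_w)
= (20.5×4.05 + 2.87×122)/(20.5 + 2.87) = 433.2/23.37 = 18.54 mg/L.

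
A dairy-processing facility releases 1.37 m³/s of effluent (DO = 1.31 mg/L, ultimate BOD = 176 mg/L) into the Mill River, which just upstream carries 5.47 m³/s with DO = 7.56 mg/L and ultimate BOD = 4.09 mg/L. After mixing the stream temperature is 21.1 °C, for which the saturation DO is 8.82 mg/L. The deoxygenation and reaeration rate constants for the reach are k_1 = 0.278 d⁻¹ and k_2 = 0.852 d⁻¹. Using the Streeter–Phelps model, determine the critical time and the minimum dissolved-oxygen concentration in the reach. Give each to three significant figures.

t_c ≈ 1.70 d; minimum DO ≈ 0.983 mg/L

Mixed DO = (5.47×7.56 + 1.37×1.31)/(5.47+1.37) = 43.15/6.840 = 6.308 mg/L.
Mixed L₀ = (5.47×4.09 + 1.37×176)/(6.840) = 263.5/6.840 = 38.52 mg/L.
Initial deficit D₀ = C_s − DO₀ = 8.82 − 6.308 = 2.512 mg/L.
t_c = (1/0.5740) ln[(0.852/0.278)(1 − 2.512×0.5740/(0.278×38.52))] = 1.742 × ln(2.652) = 1.699 d.
D_c = (0.278/0.852) × 38.52 × e^(−0.278×1.699) = 0.3263 × 38.52 × 0.6235 = 7.837 mg/L.
Minimum DO = 8.82 − 7.837 = 0.9828 mg/L.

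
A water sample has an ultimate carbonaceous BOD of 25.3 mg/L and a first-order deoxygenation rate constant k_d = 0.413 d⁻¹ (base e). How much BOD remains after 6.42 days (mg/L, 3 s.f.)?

L_t = L₀ e^(−k_d t) = 25.3 × e^(−0.413×6.42) = 25.3 × 0.07055 = 1.785 mg/L.

L ≈ 1.78 mg/L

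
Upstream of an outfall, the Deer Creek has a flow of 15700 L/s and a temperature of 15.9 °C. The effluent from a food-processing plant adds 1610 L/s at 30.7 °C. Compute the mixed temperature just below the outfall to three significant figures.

Flow-weighted mixing: C = (Q_r C_r + Q_w C_w)/(Q_r + Q_w)
= (15700×15.9 + 1610×30.7)/(15700 + 1610) = 299100/17310 = 17.28 °C.

17.3 °C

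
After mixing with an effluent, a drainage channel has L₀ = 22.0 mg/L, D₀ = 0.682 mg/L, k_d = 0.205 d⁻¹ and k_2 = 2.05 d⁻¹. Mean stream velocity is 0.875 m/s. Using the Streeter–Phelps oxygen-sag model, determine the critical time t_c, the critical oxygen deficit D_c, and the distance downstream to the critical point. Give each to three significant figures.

t_c ≈ 1.07 d; D_c ≈ 1.77 mg/L; x_c ≈ 80.9 km

At the critical point dD/dt = 0, so k_d L₀ e^(−k_d t) = k_2 D. Substituting D(t) from the Streeter–Phelps equation and solving for t gives
t_c = ln[(k_2/k_d)(1 − D₀(k_2−k_d)/(k_d L₀))] / (k_2−k_d).
Here k_2−k_d = 1.845 d⁻¹ and 1 − D₀(k_2−k_d)/(k_d L₀) = 1 − 0.682×1.845/(0.205×22.0) = 0.7210, so
t_c = ln(10.00 × 0.7210) / 1.845 = 1.975 / 1.845 = 1.071 d.
L(t_c) = L₀ e^(−k_d t_c) = 22.0 × 0.8029 = 17.66 mg/L, and at the critical point k_2 D_c = k_d L, so D_c = (0.205/2.05) × 17.66 = 1.766 mg/L.
x_c = v t_c = 0.875 m/s × 1.071 d × 86400 s/d = 80950 m ≈ 80.9 km.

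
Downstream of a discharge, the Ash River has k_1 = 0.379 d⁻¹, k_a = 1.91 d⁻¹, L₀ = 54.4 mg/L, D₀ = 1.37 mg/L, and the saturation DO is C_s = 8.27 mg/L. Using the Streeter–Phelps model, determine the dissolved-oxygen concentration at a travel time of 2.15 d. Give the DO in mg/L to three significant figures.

DO ≈ 2.51 mg/L

k_1 L₀/(k_a−k_1) = 0.379×54.4/(1.91−0.379) = 20.62/1.531 = 13.47 mg/L.
e^(−k_1 t) = e^(−0.379×2.150) = 0.4427; e^(−k_a t) = e^(−1.91×2.150) = 0.01647.
D = 13.47 × (0.4427 − 0.01647) + 1.37 × 0.01647 = 5.740 + 0.02256 = 5.763 mg/L.
DO = C_s − D = 8.27 − 5.763 = 2.507 mg/L.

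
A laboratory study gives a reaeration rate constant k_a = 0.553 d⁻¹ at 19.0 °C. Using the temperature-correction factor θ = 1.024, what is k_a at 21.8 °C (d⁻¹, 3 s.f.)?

k_a(T₂) = k_a(T₁) · θ^(T₂−T₁) = 0.553 × 1.024^(21.8−19.0)
= 0.553 × 1.024^2.80 = 0.553 × 1.069 = 0.5910 d⁻¹.

k_a ≈ 0.591 d⁻¹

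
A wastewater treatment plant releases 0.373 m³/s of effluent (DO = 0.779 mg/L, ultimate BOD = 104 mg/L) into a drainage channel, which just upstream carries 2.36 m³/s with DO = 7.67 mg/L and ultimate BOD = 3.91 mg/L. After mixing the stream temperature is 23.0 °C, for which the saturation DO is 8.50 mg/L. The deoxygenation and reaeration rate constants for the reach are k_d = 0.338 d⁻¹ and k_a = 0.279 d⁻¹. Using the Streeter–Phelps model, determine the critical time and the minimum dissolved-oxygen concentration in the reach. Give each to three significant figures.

Mixed DO = (2.36×7.67 + 0.373×0.779)/(2.36+0.373) = 18.39/2.733 = 6.730 mg/L.
Mixed L₀ = (2.36×3.91 + 0.373×104)/(2.733) = 48.02/2.733 = 17.57 mg/L.
Initial deficit D₀ = C_s − DO₀ = 8.50 − 6.730 = 1.770 mg/L.
t_c = (1/-0.05900) ln[(0.279/0.338)(1 − 1.770×-0.05900/(0.338×17.57))] = -16.95 × ln(0.8400) = 2.956 d.
D_c = (0.338/0.279) × 17.57 × e^(−0.338×2.956) = 1.211 × 17.57 × 0.3682 = 7.838 mg/L.
Minimum DO = 8.50 − 7.838 = 0.6623 mg/L.

t_c ≈ 2.96 d; minimum DO ≈ 0.662 mg/L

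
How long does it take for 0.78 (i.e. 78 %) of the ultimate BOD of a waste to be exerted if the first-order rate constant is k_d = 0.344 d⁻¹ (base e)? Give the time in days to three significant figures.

t ≈ 4.40 d

y/L₀ = 1 − e^(−k_d t) = 0.78 ⇒ e^(−k_d t) = 0.220
t = −ln(0.220) / 0.344 = 1.514 / 0.344 = 4.402 d.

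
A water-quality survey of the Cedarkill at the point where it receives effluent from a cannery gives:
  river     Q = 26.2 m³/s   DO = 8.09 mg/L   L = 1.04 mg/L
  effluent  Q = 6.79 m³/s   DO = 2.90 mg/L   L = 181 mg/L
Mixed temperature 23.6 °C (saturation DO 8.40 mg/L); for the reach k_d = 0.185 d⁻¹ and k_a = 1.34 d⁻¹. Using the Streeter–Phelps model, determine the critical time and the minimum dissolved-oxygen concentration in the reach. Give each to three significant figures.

Mixed DO = (26.2×8.09 + 6.79×2.90)/(26.2+6.79) = 231.6/32.99 = 7.022 mg/L.
Mixed L₀ = (26.2×1.04 + 6.79×181)/(32.99) = 1256/32.99 = 38.08 mg/L.
Initial deficit D₀ = C_s − DO₀ = 8.40 − 7.022 = 1.378 mg/L.
t_c = (1/1.155) ln[(1.34/0.185)(1 − 1.378×1.155/(0.185×38.08))] = 0.8658 × ln(5.607) = 1.493 d.
D_c = (0.185/1.34) × 38.08 × e^(−0.185×1.493) = 0.1381 × 38.08 × 0.7587 = 3.989 mg/L.
Minimum DO = 8.40 − 3.989 = 4.411 mg/L.

t_c ≈ 1.49 d; minimum DO ≈ 4.41 mg/L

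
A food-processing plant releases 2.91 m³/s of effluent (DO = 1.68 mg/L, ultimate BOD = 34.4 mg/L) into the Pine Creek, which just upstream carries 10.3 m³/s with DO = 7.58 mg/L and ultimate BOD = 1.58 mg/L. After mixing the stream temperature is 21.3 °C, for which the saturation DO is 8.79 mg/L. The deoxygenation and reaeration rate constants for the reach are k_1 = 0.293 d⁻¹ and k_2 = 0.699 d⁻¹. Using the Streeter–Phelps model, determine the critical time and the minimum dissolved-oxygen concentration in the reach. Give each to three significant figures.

Mixed DO = (10.3×7.58 + 2.91×1.68)/(10.3+2.91) = 82.96/13.21 = 6.280 mg/L.
Mixed L₀ = (10.3×1.58 + 2.91×34.4)/(13.21) = 116.4/13.21 = 8.810 mg/L.
Initial deficit D₀ = C_s − DO₀ = 8.79 − 6.280 = 2.510 mg/L.
t_c = (1/0.4060) ln[(0.699/0.293)(1 − 2.510×0.4060/(0.293×8.810))] = 2.463 × ln(1.444) = 0.9049 d.
D_c = (0.293/0.699) × 8.810 × e^(−0.293×0.9049) = 0.4192 × 8.810 × 0.7671 = 2.833 mg/L.
Minimum DO = 8.79 − 2.833 = 5.957 mg/L.

t_c ≈ 0.905 d; minimum DO ≈ 5.96 mg/L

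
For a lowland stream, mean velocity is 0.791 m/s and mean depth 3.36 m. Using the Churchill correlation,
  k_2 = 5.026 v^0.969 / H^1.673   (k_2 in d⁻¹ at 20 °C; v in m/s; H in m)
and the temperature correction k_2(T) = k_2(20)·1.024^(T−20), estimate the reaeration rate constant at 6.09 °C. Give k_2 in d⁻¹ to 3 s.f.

k_2(20) = 5.026 × 0.791^0.969 / 3.36^1.673 = 5.026 × 0.7968 / 7.596 = 0.5272 d⁻¹.
k_2(6.09) = 0.5272 × 1.024^(6.09−20) = 0.5272 × 0.7190 = 0.3791 d⁻¹.

k_2 ≈ 0.379 d⁻¹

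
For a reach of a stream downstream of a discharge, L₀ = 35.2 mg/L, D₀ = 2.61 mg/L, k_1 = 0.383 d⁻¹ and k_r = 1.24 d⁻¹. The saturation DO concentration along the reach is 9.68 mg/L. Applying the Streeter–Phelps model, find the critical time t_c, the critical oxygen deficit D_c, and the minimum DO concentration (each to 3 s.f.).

At the critical point dD/dt = 0, so k_1 L₀ e^(−k_1 t) = k_r D. Substituting D(t) from the Streeter–Phelps equation and solving for t gives
t_c = ln[(k_r/k_1)(1 − D₀(k_r−k_1)/(k_1 L₀))] / (k_r−k_1).
Here k_r−k_1 = 0.8570 d⁻¹ and 1 − D₀(k_r−k_1)/(k_1 L₀) = 1 − 2.61×0.8570/(0.383×35.2) = 0.8341, so
t_c = ln(3.238 × 0.8341) / 0.8570 = 0.9934 / 0.8570 = 1.159 d.
D_c = (k_1/k_r) L₀ e^(−k_1 t_c) = (0.383/1.24) × 35.2 × e^(−0.383×1.159) = 0.3089 × 35.2 × 0.6415 = 6.974 mg/L.
Minimum DO = C_s − D_c = 9.68 − 6.974 = 2.706 mg/L.

t_c ≈ 1.16 d; D_c ≈ 6.97 mg/L; min DO ≈ 2.71 mg/L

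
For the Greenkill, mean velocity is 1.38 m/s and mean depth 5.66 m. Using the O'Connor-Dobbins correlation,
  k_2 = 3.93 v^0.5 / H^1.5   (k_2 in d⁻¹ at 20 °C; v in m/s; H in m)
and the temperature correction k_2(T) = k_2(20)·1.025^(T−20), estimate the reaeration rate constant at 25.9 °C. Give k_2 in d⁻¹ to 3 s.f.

k_2(20) = 3.93 × 1.38^0.5 / 5.66^1.5 = 3.93 × 1.175 / 13.47 = 0.3429 d⁻¹.
k_2(25.9) = 0.3429 × 1.025^(25.9−20) = 0.3429 × 1.157 = 0.3966 d⁻¹.

k_2 ≈ 0.397 d⁻¹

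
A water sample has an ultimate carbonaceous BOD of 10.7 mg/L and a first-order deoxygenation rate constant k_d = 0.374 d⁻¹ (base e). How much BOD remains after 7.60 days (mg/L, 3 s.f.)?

L ≈ 0.624 mg/L

L_t = L₀ e^(−k_d t) = 10.7 × e^(−0.374×7.60) = 10.7 × 0.05829 = 0.6237 mg/L.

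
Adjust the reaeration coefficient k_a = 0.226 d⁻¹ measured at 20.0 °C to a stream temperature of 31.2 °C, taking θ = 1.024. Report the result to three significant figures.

k_a ≈ 0.295 d⁻¹

k_a(T₂) = k_a(T₁) · θ^(T₂−T₁) = 0.226 × 1.024^(31.2−20.0)
= 0.226 × 1.024^11.2 = 0.226 × 1.304 = 0.2948 d⁻¹.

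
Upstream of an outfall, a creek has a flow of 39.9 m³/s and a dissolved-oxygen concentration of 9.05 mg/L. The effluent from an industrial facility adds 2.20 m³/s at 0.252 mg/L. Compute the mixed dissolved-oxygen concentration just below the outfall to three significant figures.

8.59 mg/L

Flow-weighted mixing: C = (Q_r C_r + Q_w C_w)/(Q_r + Q_w)
= (39.9×9.05 + 2.20×0.252)/(39.9 + 2.20) = 361.6/42.10 = 8.590 mg/L.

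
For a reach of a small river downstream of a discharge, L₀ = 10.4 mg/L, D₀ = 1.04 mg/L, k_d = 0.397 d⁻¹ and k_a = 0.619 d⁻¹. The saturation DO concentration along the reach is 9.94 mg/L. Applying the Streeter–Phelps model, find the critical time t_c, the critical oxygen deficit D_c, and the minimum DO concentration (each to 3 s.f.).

With k_a/k_d = 1.559 and 1 − D₀(k_a−k_d)/(k_d L₀) = 0.9441,
t_c = ln(1.559 × 0.9441) / (0.619 − 0.397) = ln(1.472) / 0.2220 = 0.3866/0.2220 = 1.742 d.
L(t_c) = L₀ e^(−k_d t_c) = 10.4 × 0.5009 = 5.209 mg/L, and at the critical point k_a D_c = k_d L, so D_c = (0.397/0.619) × 5.209 = 3.341 mg/L.
Minimum DO = C_s − D_c = 9.94 − 3.341 = 6.599 mg/L.

t_c ≈ 1.74 d; D_c ≈ 3.34 mg/L; min DO ≈ 6.60 mg/L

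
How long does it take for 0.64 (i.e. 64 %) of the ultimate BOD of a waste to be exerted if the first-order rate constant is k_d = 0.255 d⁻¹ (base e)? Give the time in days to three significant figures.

y/L₀ = 1 − e^(−k_d t) = 0.64 ⇒ e^(−k_d t) = 0.360
t = −ln(0.360) / 0.255 = 1.022 / 0.255 = 4.006 d.

t ≈ 4.01 d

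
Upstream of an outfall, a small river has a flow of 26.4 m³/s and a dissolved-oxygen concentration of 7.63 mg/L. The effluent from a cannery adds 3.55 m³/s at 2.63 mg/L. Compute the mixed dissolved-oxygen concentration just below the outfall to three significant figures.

Flow-weighted mixing: C = (Q_r C_r + Q_w C_w)/(Q_r + Q_w)
= (26.4×7.63 + 3.55×2.63)/(26.4 + 3.55) = 210.8/29.95 = 7.037 mg/L.

7.04 mg/L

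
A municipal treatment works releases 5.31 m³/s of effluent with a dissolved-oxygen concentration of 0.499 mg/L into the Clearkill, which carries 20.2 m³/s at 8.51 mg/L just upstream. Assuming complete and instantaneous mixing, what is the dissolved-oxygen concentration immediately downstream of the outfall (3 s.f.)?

Flow-weighted mixing: C = (Q_r C_r + Q_w C_w)/(Q_r + Q_w)
= (20.2×8.51 + 5.31×0.499)/(20.2 + 5.31) = 174.6/25.51 = 6.842 mg/L.

6.84 mg/L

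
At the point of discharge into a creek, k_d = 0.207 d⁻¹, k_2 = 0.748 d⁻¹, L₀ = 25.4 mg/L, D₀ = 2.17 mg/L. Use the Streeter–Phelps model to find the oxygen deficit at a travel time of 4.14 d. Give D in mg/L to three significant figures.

k_d L₀/(k_2−k_d) = 0.207×25.4/(0.748−0.207) = 5.258/0.5410 = 9.719 mg/L.
e^(−k_d t) = e^(−0.207×4.140) = 0.4244; e^(−k_2 t) = e^(−0.748×4.140) = 0.04520.
D = 9.719 × (0.4244 − 0.04520) + 2.17 × 0.04520 = 3.686 + 0.09808 = 3.784 mg/L.

D ≈ 3.78 mg/L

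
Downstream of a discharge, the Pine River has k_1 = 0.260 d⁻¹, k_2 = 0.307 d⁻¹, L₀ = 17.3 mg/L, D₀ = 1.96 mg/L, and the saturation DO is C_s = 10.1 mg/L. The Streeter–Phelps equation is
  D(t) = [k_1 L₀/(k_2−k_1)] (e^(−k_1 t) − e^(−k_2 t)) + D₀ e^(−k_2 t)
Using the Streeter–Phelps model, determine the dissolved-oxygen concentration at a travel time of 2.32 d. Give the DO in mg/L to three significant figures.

DO ≈ 3.73 mg/L

k_1 L₀/(k_2−k_1) = 0.260×17.3/(0.307−0.260) = 4.498/0.04700 = 95.70 mg/L.
e^(−k_1 t) = e^(−0.260×2.320) = 0.5471; e^(−k_2 t) = e^(−0.307×2.320) = 0.4905.
D = 95.70 × (0.5471 − 0.4905) + 1.96 × 0.4905 = 5.409 + 0.9615 = 6.370 mg/L.
DO = C_s − D = 10.1 − 6.370 = 3.730 mg/L.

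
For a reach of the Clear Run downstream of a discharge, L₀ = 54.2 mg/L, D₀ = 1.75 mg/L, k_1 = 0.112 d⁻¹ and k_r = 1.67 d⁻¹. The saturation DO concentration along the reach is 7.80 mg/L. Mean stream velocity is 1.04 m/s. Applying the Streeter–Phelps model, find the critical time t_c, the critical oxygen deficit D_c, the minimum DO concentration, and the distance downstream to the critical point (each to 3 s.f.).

At the critical point dD/dt = 0, so k_1 L₀ e^(−k_1 t) = k_r D. Substituting D(t) from the Streeter–Phelps equation and solving for t gives
t_c = ln[(k_r/k_1)(1 − D₀(k_r−k_1)/(k_1 L₀))] / (k_r−k_1).
Here k_r−k_1 = 1.558 d⁻¹ and 1 − D₀(k_r−k_1)/(k_1 L₀) = 1 − 1.75×1.558/(0.112×54.2) = 0.5509, so
t_c = ln(14.91 × 0.5509) / 1.558 = 2.106 / 1.558 = 1.352 d.
L(t_c) = L₀ e^(−k_1 t_c) = 54.2 × 0.8595 = 46.59 mg/L, and at the critical point k_r D_c = k_1 L, so D_c = (0.112/1.67) × 46.59 = 3.124 mg/L.
Minimum DO = C_s − D_c = 7.80 − 3.124 = 4.676 mg/L.
x_c = v t_c = 1.04 m/s × 1.352 d × 86400 s/d = 121400 m ≈ 121 km.

t_c ≈ 1.35 d; D_c ≈ 3.12 mg/L; min DO ≈ 4.68 mg/L; x_c ≈ 121 km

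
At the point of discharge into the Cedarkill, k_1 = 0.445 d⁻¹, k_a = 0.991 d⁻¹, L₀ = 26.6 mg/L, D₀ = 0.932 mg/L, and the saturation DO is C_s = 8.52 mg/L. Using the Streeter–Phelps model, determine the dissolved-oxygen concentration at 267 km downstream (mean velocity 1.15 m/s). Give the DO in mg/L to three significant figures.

DO ≈ 3.41 mg/L

Travel time t = x/v = 267 km / (1.15 m/s) = 267000 m / 1.15 m/s = 232200 s = 2.687 d.
k_1 L₀/(k_a−k_1) = 0.445×26.6/(0.991−0.445) = 11.84/0.5460 = 21.68 mg/L.
e^(−k_1 t) = e^(−0.445×2.687) = 0.3025; e^(−k_a t) = e^(−0.991×2.687) = 0.06974.
D = 21.68 × (0.3025 − 0.06974) + 0.932 × 0.06974 = 5.045 + 0.06500 = 5.110 mg/L.
DO = C_s − D = 8.52 − 5.110 = 3.410 mg/L.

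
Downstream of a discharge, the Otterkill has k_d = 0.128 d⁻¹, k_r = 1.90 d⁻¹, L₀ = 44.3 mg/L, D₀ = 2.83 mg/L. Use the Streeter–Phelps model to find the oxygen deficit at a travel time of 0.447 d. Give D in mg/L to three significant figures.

D ≈ 2.86 mg/L

k_d L₀/(k_r−k_d) = 0.128×44.3/(1.90−0.128) = 5.670/1.772 = 3.200 mg/L.
e^(−k_d t) = e^(−0.128×0.4470) = 0.9444; e^(−k_r t) = e^(−1.90×0.4470) = 0.4277.
D = 3.200 × (0.9444 − 0.4277) + 2.83 × 0.4277 = 1.653 + 1.210 = 2.864 mg/L.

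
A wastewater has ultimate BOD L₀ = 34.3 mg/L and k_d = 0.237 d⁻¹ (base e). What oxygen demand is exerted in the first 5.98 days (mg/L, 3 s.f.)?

y_t = L₀(1 − e^(−k_d t)) = 34.3 × (1 − e^(−0.237×5.98))
= 34.3 × (1 − 0.2424) = 34.3 × 0.7576 = 25.99 mg/L.

y ≈ 26.0 mg/L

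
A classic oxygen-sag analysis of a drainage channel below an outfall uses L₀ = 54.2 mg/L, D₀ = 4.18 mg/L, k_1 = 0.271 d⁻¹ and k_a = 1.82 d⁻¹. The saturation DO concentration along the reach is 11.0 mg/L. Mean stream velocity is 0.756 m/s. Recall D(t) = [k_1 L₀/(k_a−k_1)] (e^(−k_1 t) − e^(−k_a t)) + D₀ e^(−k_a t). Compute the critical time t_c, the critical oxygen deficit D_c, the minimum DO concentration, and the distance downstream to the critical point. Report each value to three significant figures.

With k_a/k_1 = 6.716 and 1 − D₀(k_a−k_1)/(k_1 L₀) = 0.5592,
t_c = ln(6.716 × 0.5592) / (1.82 − 0.271) = ln(3.755) / 1.549 = 1.323/1.549 = 0.8542 d.
L(t_c) = L₀ e^(−k_1 t_c) = 54.2 × 0.7933 = 43.00 mg/L, and at the critical point k_a D_c = k_1 L, so D_c = (0.271/1.82) × 43.00 = 6.403 mg/L.
Minimum DO = C_s − D_c = 11.0 − 6.403 = 4.597 mg/L.
x_c = v t_c = 0.756 m/s × 0.8542 d × 86400 s/d = 55800 m ≈ 55.8 km.

t_c ≈ 0.854 d; D_c ≈ 6.40 mg/L; min DO ≈ 4.60 mg/L; x_c ≈ 55.8 km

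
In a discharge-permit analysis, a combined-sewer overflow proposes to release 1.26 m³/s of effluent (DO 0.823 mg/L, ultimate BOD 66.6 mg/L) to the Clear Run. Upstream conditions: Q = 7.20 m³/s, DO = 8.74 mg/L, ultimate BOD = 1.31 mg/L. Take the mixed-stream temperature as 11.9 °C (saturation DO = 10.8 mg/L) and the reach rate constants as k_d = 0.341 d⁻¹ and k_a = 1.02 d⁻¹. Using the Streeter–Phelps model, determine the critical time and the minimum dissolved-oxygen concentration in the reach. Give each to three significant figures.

Mixed DO = (7.20×8.74 + 1.26×0.823)/(7.20+1.26) = 63.96/8.460 = 7.561 mg/L.
Mixed L₀ = (7.20×1.31 + 1.26×66.6)/(8.460) = 93.35/8.460 = 11.03 mg/L.
Initial deficit D₀ = C_s − DO₀ = 10.8 − 7.561 = 3.239 mg/L.
t_c = (1/0.6790) ln[(1.02/0.341)(1 − 3.239×0.6790/(0.341×11.03))] = 1.473 × ln(1.243) = 0.3201 d.
D_c = (0.341/1.02) × 11.03 × e^(−0.341×0.3201) = 0.3343 × 11.03 × 0.8966 = 3.307 mg/L.
Minimum DO = 10.8 − 3.307 = 7.493 mg/L.

t_c ≈ 0.320 d; minimum DO ≈ 7.49 mg/L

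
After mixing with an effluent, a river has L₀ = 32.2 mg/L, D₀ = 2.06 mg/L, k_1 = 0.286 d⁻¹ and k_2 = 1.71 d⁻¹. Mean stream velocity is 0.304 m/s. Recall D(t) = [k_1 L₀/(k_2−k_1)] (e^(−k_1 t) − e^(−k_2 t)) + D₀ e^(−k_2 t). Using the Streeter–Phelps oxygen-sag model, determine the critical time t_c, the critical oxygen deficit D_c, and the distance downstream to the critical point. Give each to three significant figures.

With k_2/k_1 = 5.979 and 1 − D₀(k_2−k_1)/(k_1 L₀) = 0.6815,
t_c = ln(5.979 × 0.6815) / (1.71 − 0.286) = ln(4.075) / 1.424 = 1.405/1.424 = 0.9865 d.
L(t_c) = L₀ e^(−k_1 t_c) = 32.2 × 0.7542 = 24.28 mg/L, and at the critical point k_2 D_c = k_1 L, so D_c = (0.286/1.71) × 24.28 = 4.062 mg/L.
x_c = v t_c = 0.304 m/s × 0.9865 d × 86400 s/d = 25910 m ≈ 25.9 km.

t_c ≈ 0.986 d; D_c ≈ 4.06 mg/L; x_c ≈ 25.9 km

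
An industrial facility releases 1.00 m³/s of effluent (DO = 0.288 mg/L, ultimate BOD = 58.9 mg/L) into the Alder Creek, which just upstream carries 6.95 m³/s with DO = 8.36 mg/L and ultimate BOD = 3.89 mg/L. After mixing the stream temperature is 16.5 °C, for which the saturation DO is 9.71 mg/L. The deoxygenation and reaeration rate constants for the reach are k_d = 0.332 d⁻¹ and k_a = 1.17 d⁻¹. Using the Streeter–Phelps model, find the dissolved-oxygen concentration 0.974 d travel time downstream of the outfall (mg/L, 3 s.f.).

DO ≈ 7.22 mg/L

Mixed DO = (6.95×8.36 + 1.00×0.288)/(6.95+1.00) = 58.39/7.950 = 7.345 mg/L.
Mixed L₀ = (6.95×3.89 + 1.00×58.9)/(7.950) = 85.94/7.950 = 10.81 mg/L.
Initial deficit D₀ = C_s − DO₀ = 9.71 − 7.345 = 2.365 mg/L.
D(0.974) = [0.332×10.81/(1.17−0.332)](e^(−0.332×0.974) − e^(−1.17×0.974)) + 2.365 e^(−1.17×0.974)
= 4.283 × (0.7237 − 0.3200) + 2.365 × 0.3200 = 2.486 mg/L.
DO = 9.71 − 2.486 = 7.224 mg/L.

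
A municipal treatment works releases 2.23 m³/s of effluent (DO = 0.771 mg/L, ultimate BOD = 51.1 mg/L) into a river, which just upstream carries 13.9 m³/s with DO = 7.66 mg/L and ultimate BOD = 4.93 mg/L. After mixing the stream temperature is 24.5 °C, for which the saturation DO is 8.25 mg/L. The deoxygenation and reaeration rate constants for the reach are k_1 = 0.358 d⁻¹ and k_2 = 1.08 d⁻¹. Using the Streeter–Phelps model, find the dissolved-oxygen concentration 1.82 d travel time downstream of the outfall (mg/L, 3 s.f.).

DO ≈ 5.90 mg/L

Mixed DO = (13.9×7.66 + 2.23×0.771)/(13.9+2.23) = 108.2/16.13 = 6.708 mg/L.
Mixed L₀ = (13.9×4.93 + 2.23×51.1)/(16.13) = 182.5/16.13 = 11.31 mg/L.
Initial deficit D₀ = C_s − DO₀ = 8.25 − 6.708 = 1.542 mg/L.
D(1.82) = [0.358×11.31/(1.08−0.358)](e^(−0.358×1.82) − e^(−1.08×1.82)) + 1.542 e^(−1.08×1.82)
= 5.610 × (0.5212 − 0.1401) + 1.542 × 0.1401 = 2.354 mg/L.
DO = 8.25 − 2.354 = 5.896 mg/L.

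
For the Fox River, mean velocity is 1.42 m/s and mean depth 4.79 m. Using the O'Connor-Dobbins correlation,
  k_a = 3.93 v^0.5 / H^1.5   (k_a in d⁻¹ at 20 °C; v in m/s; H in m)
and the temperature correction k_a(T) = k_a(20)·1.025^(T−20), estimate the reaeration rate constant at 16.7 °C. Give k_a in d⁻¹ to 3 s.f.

k_a ≈ 0.412 d⁻¹

k_a(20) = 3.93 × 1.42^0.5 / 4.79^1.5 = 3.93 × 1.192 / 10.48 = 0.4467 d⁻¹.
k_a(16.7) = 0.4467 × 1.025^(16.7−20) = 0.4467 × 0.9217 = 0.4118 d⁻¹.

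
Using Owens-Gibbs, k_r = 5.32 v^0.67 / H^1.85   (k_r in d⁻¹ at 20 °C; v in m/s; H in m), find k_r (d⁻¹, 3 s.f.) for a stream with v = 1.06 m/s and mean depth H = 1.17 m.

k_r ≈ 4.14 d⁻¹

k_r = 5.32 × 1.06^0.67 / 1.17^1.85 = 5.32 × 1.040 / 1.337 = 4.137 d⁻¹.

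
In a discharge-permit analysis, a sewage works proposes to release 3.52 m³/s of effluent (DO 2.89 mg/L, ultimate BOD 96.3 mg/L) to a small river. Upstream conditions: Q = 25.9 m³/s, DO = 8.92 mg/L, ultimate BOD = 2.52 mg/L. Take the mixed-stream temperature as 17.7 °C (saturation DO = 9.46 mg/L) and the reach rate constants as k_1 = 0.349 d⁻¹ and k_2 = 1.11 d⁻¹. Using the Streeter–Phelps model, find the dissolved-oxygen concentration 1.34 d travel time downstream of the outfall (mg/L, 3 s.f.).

DO ≈ 6.65 mg/L

Mixed DO = (25.9×8.92 + 3.52×2.89)/(25.9+3.52) = 241.2/29.42 = 8.199 mg/L.
Mixed L₀ = (25.9×2.52 + 3.52×96.3)/(29.42) = 404.2/29.42 = 13.74 mg/L.
Initial deficit D₀ = C_s − DO₀ = 9.46 − 8.199 = 1.261 mg/L.
D(1.34) = [0.349×13.74/(1.11−0.349)](e^(−0.349×1.34) − e^(−1.11×1.34)) + 1.261 e^(−1.11×1.34)
= 6.301 × (0.6265 − 0.2260) + 1.261 × 0.2260 = 2.809 mg/L.
DO = 9.46 − 2.809 = 6.651 mg/L.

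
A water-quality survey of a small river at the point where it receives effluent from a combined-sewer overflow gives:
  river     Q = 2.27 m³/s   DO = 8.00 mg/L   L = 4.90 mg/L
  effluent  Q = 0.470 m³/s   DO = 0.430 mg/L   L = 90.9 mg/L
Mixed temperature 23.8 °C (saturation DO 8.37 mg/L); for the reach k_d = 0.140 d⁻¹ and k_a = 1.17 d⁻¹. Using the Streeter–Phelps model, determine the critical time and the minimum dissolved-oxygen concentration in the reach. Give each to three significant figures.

t_c ≈ 1.11 d; minimum DO ≈ 6.36 mg/L

Mixed DO = (2.27×8.00 + 0.470×0.430)/(2.27+0.470) = 18.36/2.740 = 6.701 mg/L.
Mixed L₀ = (2.27×4.90 + 0.470×90.9)/(2.740) = 53.85/2.740 = 19.65 mg/L.
Initial deficit D₀ = C_s − DO₀ = 8.37 − 6.701 = 1.669 mg/L.
t_c = (1/1.030) ln[(1.17/0.140)(1 − 1.669×1.030/(0.140×19.65))] = 0.9709 × ln(3.137) = 1.110 d.
D_c = (0.140/1.17) × 19.65 × e^(−0.140×1.110) = 0.1197 × 19.65 × 0.8561 = 2.013 mg/L.
Minimum DO = 8.37 − 2.013 = 6.357 mg/L.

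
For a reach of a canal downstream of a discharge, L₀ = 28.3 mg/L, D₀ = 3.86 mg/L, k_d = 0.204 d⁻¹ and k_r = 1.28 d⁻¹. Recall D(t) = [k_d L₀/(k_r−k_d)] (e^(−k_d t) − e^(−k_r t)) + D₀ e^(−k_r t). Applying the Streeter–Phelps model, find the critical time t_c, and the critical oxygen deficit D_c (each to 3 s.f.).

t_c ≈ 0.526 d; D_c ≈ 4.05 mg/L

At the critical point dD/dt = 0, so k_d L₀ e^(−k_d t) = k_r D. Substituting D(t) from the Streeter–Phelps equation and solving for t gives
t_c = ln[(k_r/k_d)(1 − D₀(k_r−k_d)/(k_d L₀))] / (k_r−k_d).
Here k_r−k_d = 1.076 d⁻¹ and 1 − D₀(k_r−k_d)/(k_d L₀) = 1 − 3.86×1.076/(0.204×28.3) = 0.2806, so
t_c = ln(6.275 × 0.2806) / 1.076 = 0.5656 / 1.076 = 0.5256 d.
D_c = (k_d/k_r) L₀ e^(−k_d t_c) = (0.204/1.28) × 28.3 × e^(−0.204×0.5256) = 0.1594 × 28.3 × 0.8983 = 4.052 mg/L.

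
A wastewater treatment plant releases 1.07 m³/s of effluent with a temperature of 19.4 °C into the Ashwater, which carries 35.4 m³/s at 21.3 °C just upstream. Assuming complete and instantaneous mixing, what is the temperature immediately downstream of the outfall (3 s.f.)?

Flow-weighted mixing: C = (Q_r C_r + Q_w C_w)/(Q_r + Q_w)
= (35.4×21.3 + 1.07×19.4)/(35.4 + 1.07) = 774.8/36.47 = 21.24 °C.

21.2 °C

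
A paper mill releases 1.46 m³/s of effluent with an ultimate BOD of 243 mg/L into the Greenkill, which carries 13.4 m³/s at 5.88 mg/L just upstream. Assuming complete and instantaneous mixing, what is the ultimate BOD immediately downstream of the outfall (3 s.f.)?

Flow-weighted mixing: C = (Q_r C_r + Q_w C_w)/(Q_r + Q_w)
= (13.4×5.88 + 1.46×243)/(13.4 + 1.46) = 433.6/14.86 = 29.18 mg/L.

29.2 mg/L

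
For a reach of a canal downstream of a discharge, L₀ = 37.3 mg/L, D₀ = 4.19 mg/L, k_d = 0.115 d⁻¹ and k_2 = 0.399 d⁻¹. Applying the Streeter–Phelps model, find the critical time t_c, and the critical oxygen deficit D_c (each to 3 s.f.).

t_c = [1/(k_2−k_d)] ln[(k_2/k_d)(1 − D₀(k_2−k_d)/(k_d L₀))]
= [1/(0.399−0.115)] ln[(0.399/0.115)(1 − 4.19×0.2840/(0.115×37.3))]
= (1/0.2840) ln[3.470 × 0.7226] = 3.521 × ln(2.507) = 3.521 × 0.9191 = 3.236 d.
D_c = (k_d/k_2) L₀ e^(−k_d t_c) = (0.115/0.399) × 37.3 × e^(−0.115×3.236) = 0.2882 × 37.3 × 0.6892 = 7.410 mg/L.

t_c ≈ 3.24 d; D_c ≈ 7.41 mg/L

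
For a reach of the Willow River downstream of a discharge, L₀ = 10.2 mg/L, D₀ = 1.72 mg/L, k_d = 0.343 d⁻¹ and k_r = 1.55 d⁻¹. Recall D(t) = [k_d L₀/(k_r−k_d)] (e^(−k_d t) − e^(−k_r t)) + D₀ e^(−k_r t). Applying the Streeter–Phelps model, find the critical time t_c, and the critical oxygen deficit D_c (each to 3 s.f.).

At the critical point dD/dt = 0, so k_d L₀ e^(−k_d t) = k_r D. Substituting D(t) from the Streeter–Phelps equation and solving for t gives
t_c = ln[(k_r/k_d)(1 − D₀(k_r−k_d)/(k_d L₀))] / (k_r−k_d).
Here k_r−k_d = 1.207 d⁻¹ and 1 − D₀(k_r−k_d)/(k_d L₀) = 1 − 1.72×1.207/(0.343×10.2) = 0.4066, so
t_c = ln(4.519 × 0.4066) / 1.207 = 0.6084 / 1.207 = 0.5040 d.
L(t_c) = L₀ e^(−k_d t_c) = 10.2 × 0.8412 = 8.581 mg/L, and at the critical point k_r D_c = k_d L, so D_c = (0.343/1.55) × 8.581 = 1.899 mg/L.

t_c ≈ 0.504 d; D_c ≈ 1.90 mg/L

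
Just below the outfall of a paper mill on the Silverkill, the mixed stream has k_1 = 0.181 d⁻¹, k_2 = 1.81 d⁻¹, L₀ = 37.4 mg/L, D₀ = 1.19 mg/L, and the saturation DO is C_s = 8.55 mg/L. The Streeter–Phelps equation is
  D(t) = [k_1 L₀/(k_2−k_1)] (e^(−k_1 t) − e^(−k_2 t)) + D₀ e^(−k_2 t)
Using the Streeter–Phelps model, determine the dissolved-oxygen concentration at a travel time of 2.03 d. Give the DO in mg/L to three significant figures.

k_1 L₀/(k_2−k_1) = 0.181×37.4/(1.81−0.181) = 6.769/1.629 = 4.156 mg/L.
e^(−k_1 t) = e^(−0.181×2.030) = 0.6925; e^(−k_2 t) = e^(−1.81×2.030) = 0.02537.
D = 4.156 × (0.6925 − 0.02537) + 1.19 × 0.02537 = 2.772 + 0.03019 = 2.803 mg/L.
DO = C_s − D = 8.55 − 2.803 = 5.747 mg/L.

DO ≈ 5.75 mg/L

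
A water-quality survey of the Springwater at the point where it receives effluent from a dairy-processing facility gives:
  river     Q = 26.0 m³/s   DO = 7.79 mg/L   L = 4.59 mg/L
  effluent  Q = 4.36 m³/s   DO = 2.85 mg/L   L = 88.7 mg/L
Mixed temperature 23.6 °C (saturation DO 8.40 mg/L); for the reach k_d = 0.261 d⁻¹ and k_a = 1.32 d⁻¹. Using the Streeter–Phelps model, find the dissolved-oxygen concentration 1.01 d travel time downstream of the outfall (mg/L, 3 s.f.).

DO ≈ 5.98 mg/L

Mixed DO = (26.0×7.79 + 4.36×2.85)/(26.0+4.36) = 215.0/30.36 = 7.081 mg/L.
Mixed L₀ = (26.0×4.59 + 4.36×88.7)/(30.36) = 506.1/30.36 = 16.67 mg/L.
Initial deficit D₀ = C_s − DO₀ = 8.40 − 7.081 = 1.319 mg/L.
D(1.01) = [0.261×16.67/(1.32−0.261)](e^(−0.261×1.01) − e^(−1.32×1.01)) + 1.319 e^(−1.32×1.01)
= 4.108 × (0.7683 − 0.2636) + 1.319 × 0.2636 = 2.421 mg/L.
DO = 8.40 − 2.421 = 5.979 mg/L.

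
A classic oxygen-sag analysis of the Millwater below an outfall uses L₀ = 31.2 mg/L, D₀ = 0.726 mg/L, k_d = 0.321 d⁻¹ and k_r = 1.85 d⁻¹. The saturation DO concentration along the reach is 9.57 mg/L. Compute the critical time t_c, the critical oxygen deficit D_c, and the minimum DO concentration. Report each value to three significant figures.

With k_r/k_d = 5.763 and 1 − D₀(k_r−k_d)/(k_d L₀) = 0.8892,
t_c = ln(5.763 × 0.8892) / (1.85 − 0.321) = ln(5.124) / 1.529 = 1.634/1.529 = 1.069 d.
D_c = (k_d/k_r) L₀ e^(−k_d t_c) = (0.321/1.85) × 31.2 × e^(−0.321×1.069) = 0.1735 × 31.2 × 0.7096 = 3.842 mg/L.
Minimum DO = C_s − D_c = 9.57 − 3.842 = 5.728 mg/L.

t_c ≈ 1.07 d; D_c ≈ 3.84 mg/L; min DO ≈ 5.73 mg/L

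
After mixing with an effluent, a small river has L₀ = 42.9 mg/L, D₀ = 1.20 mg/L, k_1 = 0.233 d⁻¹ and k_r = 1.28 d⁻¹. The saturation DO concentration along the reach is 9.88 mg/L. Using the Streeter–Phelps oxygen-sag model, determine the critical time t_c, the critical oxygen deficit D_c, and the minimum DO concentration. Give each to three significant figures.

At the critical point dD/dt = 0, so k_1 L₀ e^(−k_1 t) = k_r D. Substituting D(t) from the Streeter–Phelps equation and solving for t gives
t_c = ln[(k_r/k_1)(1 − D₀(k_r−k_1)/(k_1 L₀))] / (k_r−k_1).
Here k_r−k_1 = 1.047 d⁻¹ and 1 − D₀(k_r−k_1)/(k_1 L₀) = 1 − 1.20×1.047/(0.233×42.9) = 0.8743, so
t_c = ln(5.494 × 0.8743) / 1.047 = 1.569 / 1.047 = 1.499 d.
L(t_c) = L₀ e^(−k_1 t_c) = 42.9 × 0.7052 = 30.25 mg/L, and at the critical point k_r D_c = k_1 L, so D_c = (0.233/1.28) × 30.25 = 5.507 mg/L.
Minimum DO = C_s − D_c = 9.88 − 5.507 = 4.373 mg/L.

t_c ≈ 1.50 d; D_c ≈ 5.51 mg/L; min DO ≈ 4.37 mg/L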